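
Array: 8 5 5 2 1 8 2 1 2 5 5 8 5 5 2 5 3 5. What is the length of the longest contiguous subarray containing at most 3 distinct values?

[8] 1 distinct, len 1
[8, 5] 2 distinct, len 2
[8, 5, 5] 2 distinct, len 3
[8, 5, 5, 2] 3 distinct, len 4
[5, 5, 2, 1] 3 distinct, len 4
[2, 1, 8] 3 distinct, len 3
[2, 1, 8, 2] 3 distinct, len 4
[2, 1, 8, 2, 1] 3 distinct, len 5
[2, 1, 8, 2, 1, 2] 3 distinct, len 6
[2, 1, 2, 5] 3 distinct, len 4
[2, 1, 2, 5, 5] 3 distinct, len 5
[2, 5, 5, 8] 3 distinct, len 4
[2, 5, 5, 8, 5] 3 distinct, len 5
[2, 5, 5, 8, 5, 5] 3 distinct, len 6
[2, 5, 5, 8, 5, 5, 2] 3 distinct, len 7
[2, 5, 5, 8, 5, 5, 2, 5] 3 distinct, len 8
[5, 5, 2, 5, 3] 3 distinct, len 5
[5, 5, 2, 5, 3, 5] 3 distinct, len 6
Longest length with ≤3 distinct: 8.

8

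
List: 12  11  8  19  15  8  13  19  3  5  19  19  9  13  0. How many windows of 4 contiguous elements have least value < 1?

[12, 11, 8, 19] → min 8
[11, 8, 19, 15] → min 8
[8, 19, 15, 8] → min 8
[19, 15, 8, 13] → min 8
[15, 8, 13, 19] → min 8
[8, 13, 19, 3] → min 3
[13, 19, 3, 5] → min 3
[19, 3, 5, 19] → min 3
[3, 5, 19, 19] → min 3
[5, 19, 19, 9] → min 5
[19, 19, 9, 13] → min 9
[19, 9, 13, 0] → min 0  < 1 ✓
1 window satisfy the condition.

1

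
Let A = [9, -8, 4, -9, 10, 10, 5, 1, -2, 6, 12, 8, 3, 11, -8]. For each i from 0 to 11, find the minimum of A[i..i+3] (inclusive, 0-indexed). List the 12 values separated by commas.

-9, -9, -9, -9, 1, -2, -2, -2, -2, 3, 3, -8

(9, -8, 4, -9) → min -9
(-8, 4, -9, 10) → min -9
(4, -9, 10, 10) → min -9
(-9, 10, 10, 5) → min -9
(10, 10, 5, 1) → min 1
(10, 5, 1, -2) → min -2
(5, 1, -2, 6) → min -2
(1, -2, 6, 12) → min -2
(-2, 6, 12, 8) → min -2
(6, 12, 8, 3) → min 3
(12, 8, 3, 11) → min 3
(8, 3, 11, -8) → min -8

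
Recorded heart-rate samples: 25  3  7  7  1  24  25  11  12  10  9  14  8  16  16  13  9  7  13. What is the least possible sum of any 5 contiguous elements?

42

Each size-5 window and its sum:
(25, 3, 7, 7, 1) → sum 43
(3, 7, 7, 1, 24) → sum 42
(7, 7, 1, 24, 25) → sum 64
(7, 1, 24, 25, 11) → sum 68
(1, 24, 25, 11, 12) → sum 73
(24, 25, 11, 12, 10) → sum 82
(25, 11, 12, 10, 9) → sum 67
(11, 12, 10, 9, 14) → sum 56
(12, 10, 9, 14, 8) → sum 53
(10, 9, 14, 8, 16) → sum 57
(9, 14, 8, 16, 16) → sum 63
(14, 8, 16, 16, 13) → sum 67
(8, 16, 16, 13, 9) → sum 62
(16, 16, 13, 9, 7) → sum 61
(16, 13, 9, 7, 13) → sum 58
Least of these is 42.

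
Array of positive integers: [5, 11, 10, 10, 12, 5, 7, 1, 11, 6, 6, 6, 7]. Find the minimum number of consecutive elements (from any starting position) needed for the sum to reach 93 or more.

add 5: running sum 5 < 93
add 11: running sum 16 < 93
add 10: running sum 26 < 93
add 10: running sum 36 < 93
add 12: running sum 48 < 93
add 5: running sum 53 < 93
add 7: running sum 60 < 93
add 1: running sum 61 < 93
add 11: running sum 72 < 93
add 6: running sum 78 < 93
add 6: running sum 84 < 93
add 6: running sum 90 < 93
end 12: [5, 11, 10, 10, 12, 5, 7, 1, 11, 6, 6, 6, 7] sum 97, len 13
Shortest qualifying length: 13.

13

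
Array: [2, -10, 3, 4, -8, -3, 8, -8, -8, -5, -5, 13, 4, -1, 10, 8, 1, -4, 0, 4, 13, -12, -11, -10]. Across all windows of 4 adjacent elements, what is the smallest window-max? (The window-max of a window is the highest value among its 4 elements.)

-5

2 -10 3 4 → max 4
-10 3 4 -8 → max 4
3 4 -8 -3 → max 4
4 -8 -3 8 → max 8
-8 -3 8 -8 → max 8
-3 8 -8 -8 → max 8
8 -8 -8 -5 → max 8
-8 -8 -5 -5 → max -5
-8 -5 -5 13 → max 13
-5 -5 13 4 → max 13
-5 13 4 -1 → max 13
13 4 -1 10 → max 13
4 -1 10 8 → max 10
-1 10 8 1 → max 10
10 8 1 -4 → max 10
8 1 -4 0 → max 8
1 -4 0 4 → max 4
-4 0 4 13 → max 13
0 4 13 -12 → max 13
4 13 -12 -11 → max 13
13 -12 -11 -10 → max 13
Smallest of these is -5.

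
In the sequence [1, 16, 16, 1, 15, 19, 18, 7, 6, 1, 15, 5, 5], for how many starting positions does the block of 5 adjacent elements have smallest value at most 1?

8

1 16 16 1 15 → min 1  ≤ 1 ✓
16 16 1 15 19 → min 1  ≤ 1 ✓
16 1 15 19 18 → min 1  ≤ 1 ✓
1 15 19 18 7 → min 1  ≤ 1 ✓
15 19 18 7 6 → min 6
19 18 7 6 1 → min 1  ≤ 1 ✓
18 7 6 1 15 → min 1  ≤ 1 ✓
7 6 1 15 5 → min 1  ≤ 1 ✓
6 1 15 5 5 → min 1  ≤ 1 ✓
8 windows satisfy the condition.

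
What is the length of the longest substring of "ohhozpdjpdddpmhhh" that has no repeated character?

[o] len 1
[o, h] len 2
[h] len 1
[h, o] len 2
[h, o, z] len 3
[h, o, z, p] len 4
[h, o, z, p, d] len 5
[h, o, z, p, d, j] len 6
[d, j, p] len 3
[j, p, d] len 3
[d] len 1
[d] len 1
[d, p] len 2
[d, p, m] len 3
[d, p, m, h] len 4
[h] len 1
[h] len 1
Longest all-distinct length: 6.

6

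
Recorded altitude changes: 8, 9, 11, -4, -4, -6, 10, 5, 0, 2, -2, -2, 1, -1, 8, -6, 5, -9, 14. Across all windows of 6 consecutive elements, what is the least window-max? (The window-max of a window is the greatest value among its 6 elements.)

2

8 9 11 -4 -4 -6 → max 11
9 11 -4 -4 -6 10 → max 11
11 -4 -4 -6 10 5 → max 11
-4 -4 -6 10 5 0 → max 10
-4 -6 10 5 0 2 → max 10
-6 10 5 0 2 -2 → max 10
10 5 0 2 -2 -2 → max 10
5 0 2 -2 -2 1 → max 5
0 2 -2 -2 1 -1 → max 2
2 -2 -2 1 -1 8 → max 8
-2 -2 1 -1 8 -6 → max 8
-2 1 -1 8 -6 5 → max 8
1 -1 8 -6 5 -9 → max 8
-1 8 -6 5 -9 14 → max 14
Least of these is 2.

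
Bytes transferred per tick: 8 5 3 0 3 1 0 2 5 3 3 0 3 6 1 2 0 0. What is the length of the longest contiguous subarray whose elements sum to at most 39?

Extend to the right; shrink from the left whenever the sum exceeds 39:
add 8: [8] sum 8, len 1
add 5: [8, 5] sum 13, len 2
add 3: [8, 5, 3] sum 16, len 3
add 0: [8, 5, 3, 0] sum 16, len 4
add 3: [8, 5, 3, 0, 3] sum 19, len 5
add 1: [8, 5, 3, 0, 3, 1] sum 20, len 6
add 0: [8, 5, 3, 0, 3, 1, 0] sum 20, len 7
add 2: [8, 5, 3, 0, 3, 1, 0, 2] sum 22, len 8
add 5: [8, 5, 3, 0, 3, 1, 0, 2, 5] sum 27, len 9
add 3: [8, 5, 3, 0, 3, 1, 0, 2, 5, 3] sum 30, len 10
add 3: [8, 5, 3, 0, 3, 1, 0, 2, 5, 3, 3] sum 33, len 11
add 0: [8, 5, 3, 0, 3, 1, 0, 2, 5, 3, 3, 0] sum 33, len 12
add 3: [8, 5, 3, 0, 3, 1, 0, 2, 5, 3, 3, 0, 3] sum 36, len 13
add 6: [5, 3, 0, 3, 1, 0, 2, 5, 3, 3, 0, 3, 6] sum 34, len 13
add 1: [5, 3, 0, 3, 1, 0, 2, 5, 3, 3, 0, 3, 6, 1] sum 35, len 14
add 2: [5, 3, 0, 3, 1, 0, 2, 5, 3, 3, 0, 3, 6, 1, 2] sum 37, len 15
add 0: [5, 3, 0, 3, 1, 0, 2, 5, 3, 3, 0, 3, 6, 1, 2, 0] sum 37, len 16
add 0: [5, 3, 0, 3, 1, 0, 2, 5, 3, 3, 0, 3, 6, 1, 2, 0, 0] sum 37, len 17
Longest length seen: 17.

17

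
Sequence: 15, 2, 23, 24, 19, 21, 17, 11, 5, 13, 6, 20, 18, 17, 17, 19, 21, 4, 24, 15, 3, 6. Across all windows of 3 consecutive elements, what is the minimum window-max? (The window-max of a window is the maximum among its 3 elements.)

13

Each size-3 window and its max:
[15, 2, 23] → max 23
[2, 23, 24] → max 24
[23, 24, 19] → max 24
[24, 19, 21] → max 24
[19, 21, 17] → max 21
[21, 17, 11] → max 21
[17, 11, 5] → max 17
[11, 5, 13] → max 13
[5, 13, 6] → max 13
[13, 6, 20] → max 20
[6, 20, 18] → max 20
[20, 18, 17] → max 20
[18, 17, 17] → max 18
[17, 17, 19] → max 19
[17, 19, 21] → max 21
[19, 21, 4] → max 21
[21, 4, 24] → max 24
[4, 24, 15] → max 24
[24, 15, 3] → max 24
[15, 3, 6] → max 15
Minimum of these is 13.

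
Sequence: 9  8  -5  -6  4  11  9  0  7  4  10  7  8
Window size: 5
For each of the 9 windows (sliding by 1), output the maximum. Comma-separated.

Sliding a size-5 window across the 13 values:
9 8 -5 -6 4 → max 9
8 -5 -6 4 11 → max 11
-5 -6 4 11 9 → max 11
-6 4 11 9 0 → max 11
4 11 9 0 7 → max 11
11 9 0 7 4 → max 11
9 0 7 4 10 → max 10
0 7 4 10 7 → max 10
7 4 10 7 8 → max 10

9, 11, 11, 11, 11, 11, 10, 10, 10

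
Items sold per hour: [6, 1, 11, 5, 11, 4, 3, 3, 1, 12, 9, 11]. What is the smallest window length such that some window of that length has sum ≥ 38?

6

add 6: running sum 6 < 38
add 1: running sum 7 < 38
add 11: running sum 18 < 38
add 5: running sum 23 < 38
add 11: running sum 34 < 38
end 5: [6, 1, 11, 5, 11, 4] sum 38, len 6
end 6: [6, 1, 11, 5, 11, 4, 3] sum 41, len 7
end 7: [1, 11, 5, 11, 4, 3, 3] sum 38, len 7
end 8: [11, 5, 11, 4, 3, 3, 1] sum 38, len 7
end 9: [5, 11, 4, 3, 3, 1, 12] sum 39, len 7
end 10: [11, 4, 3, 3, 1, 12, 9] sum 43, len 7
end 11: [3, 3, 1, 12, 9, 11] sum 39, len 6
Shortest qualifying length: 6.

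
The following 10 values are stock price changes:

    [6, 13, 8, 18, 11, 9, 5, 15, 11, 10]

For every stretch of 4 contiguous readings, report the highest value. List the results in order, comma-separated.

[6, 13, 8, 18] → max 18
[13, 8, 18, 11] → max 18
[8, 18, 11, 9] → max 18
[18, 11, 9, 5] → max 18
[11, 9, 5, 15] → max 15
[9, 5, 15, 11] → max 15
[5, 15, 11, 10] → max 15

18, 18, 18, 18, 15, 15, 15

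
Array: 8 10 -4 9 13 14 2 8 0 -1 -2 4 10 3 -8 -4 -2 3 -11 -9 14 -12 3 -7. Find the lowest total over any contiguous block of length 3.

[8, 10, -4] → sum 14
[10, -4, 9] → sum 15
[-4, 9, 13] → sum 18
[9, 13, 14] → sum 36
[13, 14, 2] → sum 29
[14, 2, 8] → sum 24
[2, 8, 0] → sum 10
[8, 0, -1] → sum 7
[0, -1, -2] → sum -3
[-1, -2, 4] → sum 1
[-2, 4, 10] → sum 12
[4, 10, 3] → sum 17
[10, 3, -8] → sum 5
[3, -8, -4] → sum -9
[-8, -4, -2] → sum -14
[-4, -2, 3] → sum -3
[-2, 3, -11] → sum -10
[3, -11, -9] → sum -17
[-11, -9, 14] → sum -6
[-9, 14, -12] → sum -7
[14, -12, 3] → sum 5
[-12, 3, -7] → sum -16
Lowest of these is -17.

-17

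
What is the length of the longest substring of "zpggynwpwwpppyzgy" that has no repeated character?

[z] len 1
[z, p] len 2
[z, p, g] len 3
[g] len 1
[g, y] len 2
[g, y, n] len 3
[g, y, n, w] len 4
[g, y, n, w, p] len 5
[p, w] len 2
[w] len 1
[w, p] len 2
[p] len 1
[p] len 1
[p, y] len 2
[p, y, z] len 3
[p, y, z, g] len 4
[z, g, y] len 3
Longest all-distinct length: 5.

5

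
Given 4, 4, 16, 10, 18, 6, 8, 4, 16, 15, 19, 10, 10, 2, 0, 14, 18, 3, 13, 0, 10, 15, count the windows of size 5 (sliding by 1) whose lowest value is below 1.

8

(4, 4, 16, 10, 18) → min 4
(4, 16, 10, 18, 6) → min 4
(16, 10, 18, 6, 8) → min 6
(10, 18, 6, 8, 4) → min 4
(18, 6, 8, 4, 16) → min 4
(6, 8, 4, 16, 15) → min 4
(8, 4, 16, 15, 19) → min 4
(4, 16, 15, 19, 10) → min 4
(16, 15, 19, 10, 10) → min 10
(15, 19, 10, 10, 2) → min 2
(19, 10, 10, 2, 0) → min 0  < 1 ✓
(10, 10, 2, 0, 14) → min 0  < 1 ✓
(10, 2, 0, 14, 18) → min 0  < 1 ✓
(2, 0, 14, 18, 3) → min 0  < 1 ✓
(0, 14, 18, 3, 13) → min 0  < 1 ✓
(14, 18, 3, 13, 0) → min 0  < 1 ✓
(18, 3, 13, 0, 10) → min 0  < 1 ✓
(3, 13, 0, 10, 15) → min 0  < 1 ✓
8 windows satisfy the condition.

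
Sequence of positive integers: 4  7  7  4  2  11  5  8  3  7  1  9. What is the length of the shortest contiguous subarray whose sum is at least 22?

Extend right; whenever the sum reaches 22, record the length and shrink from the left:
add 4: running sum 4 < 22
add 7: running sum 11 < 22
add 7: running sum 18 < 22
end 3: [4, 7, 7, 4] sum 22, len 4
end 4: [4, 7, 7, 4, 2] sum 24, len 5
end 5: [7, 4, 2, 11] sum 24, len 4
end 6: [4, 2, 11, 5] sum 22, len 4
end 7: [11, 5, 8] sum 24, len 3
end 8: [11, 5, 8, 3] sum 27, len 4
end 9: [5, 8, 3, 7] sum 23, len 4
end 10: [5, 8, 3, 7, 1] sum 24, len 5
end 11: [8, 3, 7, 1, 9] sum 28, len 5
Shortest qualifying length: 3.

3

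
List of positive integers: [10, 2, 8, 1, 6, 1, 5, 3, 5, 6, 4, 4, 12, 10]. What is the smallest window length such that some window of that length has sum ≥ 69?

Extend right; whenever the sum reaches 69, record the length and shrink from the left:
add 10: running sum 10 < 69
add 2: running sum 12 < 69
add 8: running sum 20 < 69
add 1: running sum 21 < 69
add 6: running sum 27 < 69
add 1: running sum 28 < 69
add 5: running sum 33 < 69
add 3: running sum 36 < 69
add 5: running sum 41 < 69
add 6: running sum 47 < 69
add 4: running sum 51 < 69
add 4: running sum 55 < 69
add 12: running sum 67 < 69
add 10: shortest ending here [10, 2, 8, 1, 6, 1, 5, 3, 5, 6, 4, 4, 12, 10] sum 77, len 14
Shortest qualifying length: 14.

14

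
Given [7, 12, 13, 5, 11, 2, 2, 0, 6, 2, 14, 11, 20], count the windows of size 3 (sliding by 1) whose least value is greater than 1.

8

(7, 12, 13) → min 7  > 1 ✓
(12, 13, 5) → min 5  > 1 ✓
(13, 5, 11) → min 5  > 1 ✓
(5, 11, 2) → min 2  > 1 ✓
(11, 2, 2) → min 2  > 1 ✓
(2, 2, 0) → min 0
(2, 0, 6) → min 0
(0, 6, 2) → min 0
(6, 2, 14) → min 2  > 1 ✓
(2, 14, 11) → min 2  > 1 ✓
(14, 11, 20) → min 11  > 1 ✓
8 windows satisfy the condition.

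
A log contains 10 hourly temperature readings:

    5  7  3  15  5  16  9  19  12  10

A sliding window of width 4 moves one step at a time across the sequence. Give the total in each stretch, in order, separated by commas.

(5, 7, 3, 15) → sum 30
(7, 3, 15, 5) → sum 30
(3, 15, 5, 16) → sum 39
(15, 5, 16, 9) → sum 45
(5, 16, 9, 19) → sum 49
(16, 9, 19, 12) → sum 56
(9, 19, 12, 10) → sum 50

30, 30, 39, 45, 49, 56, 50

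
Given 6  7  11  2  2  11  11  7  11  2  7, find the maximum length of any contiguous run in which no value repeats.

add 6: [6] len 1
add 7: [6, 7] len 2
add 11: [6, 7, 11] len 3
add 2: [6, 7, 11, 2] len 4
add 2 (repeat 2, move left end past it): [2] len 1
add 11: [2, 11] len 2
add 11 (repeat 11, move left end past it): [11] len 1
add 7: [11, 7] len 2
add 11 (repeat 11, move left end past it): [7, 11] len 2
add 2: [7, 11, 2] len 3
add 7 (repeat 7, move left end past it): [11, 2, 7] len 3
Longest all-distinct length: 4.

4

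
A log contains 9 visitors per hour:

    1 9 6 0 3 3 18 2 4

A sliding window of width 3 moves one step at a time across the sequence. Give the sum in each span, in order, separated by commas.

Sliding a size-3 window across the 9 values:
(1, 9, 6) → sum 16
(9, 6, 0) → sum 15
(6, 0, 3) → sum 9
(0, 3, 3) → sum 6
(3, 3, 18) → sum 24
(3, 18, 2) → sum 23
(18, 2, 4) → sum 24

16, 15, 9, 6, 24, 23, 24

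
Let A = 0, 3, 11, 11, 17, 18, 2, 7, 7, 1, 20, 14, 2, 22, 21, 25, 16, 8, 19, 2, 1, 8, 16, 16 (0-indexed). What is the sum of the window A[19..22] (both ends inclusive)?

27

Elements at indices 19..22: 2, 1, 8, 16
sum(2, 1, 8, 16) = 27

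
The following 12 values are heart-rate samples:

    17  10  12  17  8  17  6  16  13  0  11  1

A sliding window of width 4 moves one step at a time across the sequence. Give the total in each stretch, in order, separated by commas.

56, 47, 54, 48, 47, 52, 35, 40, 25

17 10 12 17 → sum 56
10 12 17 8 → sum 47
12 17 8 17 → sum 54
17 8 17 6 → sum 48
8 17 6 16 → sum 47
17 6 16 13 → sum 52
6 16 13 0 → sum 35
16 13 0 11 → sum 40
13 0 11 1 → sum 25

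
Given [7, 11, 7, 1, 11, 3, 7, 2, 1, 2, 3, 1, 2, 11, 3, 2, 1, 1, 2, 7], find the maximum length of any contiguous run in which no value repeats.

5

[7] len 1
[7, 11] len 2
[11, 7] len 2
[11, 7, 1] len 3
[7, 1, 11] len 3
[7, 1, 11, 3] len 4
[1, 11, 3, 7] len 4
[1, 11, 3, 7, 2] len 5
[11, 3, 7, 2, 1] len 5
[1, 2] len 2
[1, 2, 3] len 3
[2, 3, 1] len 3
[3, 1, 2] len 3
[3, 1, 2, 11] len 4
[1, 2, 11, 3] len 4
[11, 3, 2] len 3
[11, 3, 2, 1] len 4
[1] len 1
[1, 2] len 2
[1, 2, 7] len 3
Longest all-distinct length: 5.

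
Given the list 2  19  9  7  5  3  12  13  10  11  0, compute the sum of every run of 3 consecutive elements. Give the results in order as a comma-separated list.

30, 35, 21, 15, 20, 28, 35, 34, 21

2 19 9 → sum 30
19 9 7 → sum 35
9 7 5 → sum 21
7 5 3 → sum 15
5 3 12 → sum 20
3 12 13 → sum 28
12 13 10 → sum 35
13 10 11 → sum 34
10 11 0 → sum 21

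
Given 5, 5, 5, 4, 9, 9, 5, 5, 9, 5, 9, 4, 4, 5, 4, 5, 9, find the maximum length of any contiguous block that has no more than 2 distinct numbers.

7

[5] 1 distinct, len 1
[5, 5] 1 distinct, len 2
[5, 5, 5] 1 distinct, len 3
[5, 5, 5, 4] 2 distinct, len 4
[4, 9] 2 distinct, len 2
[4, 9, 9] 2 distinct, len 3
[9, 9, 5] 2 distinct, len 3
[9, 9, 5, 5] 2 distinct, len 4
[9, 9, 5, 5, 9] 2 distinct, len 5
[9, 9, 5, 5, 9, 5] 2 distinct, len 6
[9, 9, 5, 5, 9, 5, 9] 2 distinct, len 7
[9, 4] 2 distinct, len 2
[9, 4, 4] 2 distinct, len 3
[4, 4, 5] 2 distinct, len 3
[4, 4, 5, 4] 2 distinct, len 4
[4, 4, 5, 4, 5] 2 distinct, len 5
[5, 9] 2 distinct, len 2
Longest length with ≤2 distinct: 7.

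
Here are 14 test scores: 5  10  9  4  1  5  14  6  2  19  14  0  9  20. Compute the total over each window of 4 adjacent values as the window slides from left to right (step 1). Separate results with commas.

[5, 10, 9, 4] → sum 28
[10, 9, 4, 1] → sum 24
[9, 4, 1, 5] → sum 19
[4, 1, 5, 14] → sum 24
[1, 5, 14, 6] → sum 26
[5, 14, 6, 2] → sum 27
[14, 6, 2, 19] → sum 41
[6, 2, 19, 14] → sum 41
[2, 19, 14, 0] → sum 35
[19, 14, 0, 9] → sum 42
[14, 0, 9, 20] → sum 43

28, 24, 19, 24, 26, 27, 41, 41, 35, 42, 43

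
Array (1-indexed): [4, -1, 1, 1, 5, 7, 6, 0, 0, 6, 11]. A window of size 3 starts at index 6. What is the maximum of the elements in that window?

Elements at indices 6..8: 7, 6, 0
max(7, 6, 0) = 7

7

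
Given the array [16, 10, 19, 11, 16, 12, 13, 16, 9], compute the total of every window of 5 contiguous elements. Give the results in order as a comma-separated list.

72, 68, 71, 68, 66

(16, 10, 19, 11, 16) → sum 72
(10, 19, 11, 16, 12) → sum 68
(19, 11, 16, 12, 13) → sum 71
(11, 16, 12, 13, 16) → sum 68
(16, 12, 13, 16, 9) → sum 66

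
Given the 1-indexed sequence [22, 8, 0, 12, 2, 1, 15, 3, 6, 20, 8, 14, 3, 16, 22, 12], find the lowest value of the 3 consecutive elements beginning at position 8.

Elements at indices 8..10: 3, 6, 20
min(3, 6, 20) = 3

3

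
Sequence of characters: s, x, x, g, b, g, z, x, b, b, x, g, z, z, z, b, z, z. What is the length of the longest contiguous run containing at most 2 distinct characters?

add s: window [s] (1 distinct), len 1
add x: window [s, x] (2 distinct), len 2
add x: window [s, x, x] (2 distinct), len 3
add g: window [x, x, g] (2 distinct), len 3
add b: window [g, b] (2 distinct), len 2
add g: window [g, b, g] (2 distinct), len 3
add z: window [g, z] (2 distinct), len 2
add x: window [z, x] (2 distinct), len 2
add b: window [x, b] (2 distinct), len 2
add b: window [x, b, b] (2 distinct), len 3
add x: window [x, b, b, x] (2 distinct), len 4
add g: window [x, g] (2 distinct), len 2
add z: window [g, z] (2 distinct), len 2
add z: window [g, z, z] (2 distinct), len 3
add z: window [g, z, z, z] (2 distinct), len 4
add b: window [z, z, z, b] (2 distinct), len 4
add z: window [z, z, z, b, z] (2 distinct), len 5
add z: window [z, z, z, b, z, z] (2 distinct), len 6
Longest length with ≤2 distinct: 6.

6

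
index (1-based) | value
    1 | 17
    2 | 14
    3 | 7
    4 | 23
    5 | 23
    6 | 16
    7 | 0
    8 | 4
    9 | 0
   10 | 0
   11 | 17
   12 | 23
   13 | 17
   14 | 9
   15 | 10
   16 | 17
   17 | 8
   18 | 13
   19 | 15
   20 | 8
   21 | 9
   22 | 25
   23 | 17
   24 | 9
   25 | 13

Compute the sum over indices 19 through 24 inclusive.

83

Elements at indices 19..24: 15, 8, 9, 25, 17, 9
sum(15, 8, 9, 25, 17, 9) = 83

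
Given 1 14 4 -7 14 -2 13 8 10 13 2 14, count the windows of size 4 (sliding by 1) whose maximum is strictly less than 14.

1 14 4 -7 → max 14
14 4 -7 14 → max 14
4 -7 14 -2 → max 14
-7 14 -2 13 → max 14
14 -2 13 8 → max 14
-2 13 8 10 → max 13  < 14 ✓
13 8 10 13 → max 13  < 14 ✓
8 10 13 2 → max 13  < 14 ✓
10 13 2 14 → max 14
3 windows satisfy the condition.

3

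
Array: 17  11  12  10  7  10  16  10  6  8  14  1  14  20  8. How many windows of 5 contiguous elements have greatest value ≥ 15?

8

[17, 11, 12, 10, 7] → max 17  ≥ 15 ✓
[11, 12, 10, 7, 10] → max 12
[12, 10, 7, 10, 16] → max 16  ≥ 15 ✓
[10, 7, 10, 16, 10] → max 16  ≥ 15 ✓
[7, 10, 16, 10, 6] → max 16  ≥ 15 ✓
[10, 16, 10, 6, 8] → max 16  ≥ 15 ✓
[16, 10, 6, 8, 14] → max 16  ≥ 15 ✓
[10, 6, 8, 14, 1] → max 14
[6, 8, 14, 1, 14] → max 14
[8, 14, 1, 14, 20] → max 20  ≥ 15 ✓
[14, 1, 14, 20, 8] → max 20  ≥ 15 ✓
8 windows satisfy the condition.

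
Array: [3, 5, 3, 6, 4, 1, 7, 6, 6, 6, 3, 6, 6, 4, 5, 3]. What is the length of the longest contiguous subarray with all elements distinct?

6

[3] len 1
[3, 5] len 2
[5, 3] len 2
[5, 3, 6] len 3
[5, 3, 6, 4] len 4
[5, 3, 6, 4, 1] len 5
[5, 3, 6, 4, 1, 7] len 6
[4, 1, 7, 6] len 4
[6] len 1
[6] len 1
[6, 3] len 2
[3, 6] len 2
[6] len 1
[6, 4] len 2
[6, 4, 5] len 3
[6, 4, 5, 3] len 4
Longest all-distinct length: 6.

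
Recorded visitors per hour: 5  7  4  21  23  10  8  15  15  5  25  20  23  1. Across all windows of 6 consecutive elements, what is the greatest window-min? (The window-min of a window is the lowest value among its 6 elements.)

8

Window mins for each of the 9 positions:
(5, 7, 4, 21, 23, 10) → min 4
(7, 4, 21, 23, 10, 8) → min 4
(4, 21, 23, 10, 8, 15) → min 4
(21, 23, 10, 8, 15, 15) → min 8
(23, 10, 8, 15, 15, 5) → min 5
(10, 8, 15, 15, 5, 25) → min 5
(8, 15, 15, 5, 25, 20) → min 5
(15, 15, 5, 25, 20, 23) → min 5
(15, 5, 25, 20, 23, 1) → min 1
Greatest of these is 8.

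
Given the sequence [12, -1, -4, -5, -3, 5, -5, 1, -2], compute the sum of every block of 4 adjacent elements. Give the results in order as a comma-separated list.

Sliding a size-4 window across the 9 values:
[12, -1, -4, -5] → sum 2
[-1, -4, -5, -3] → sum -13
[-4, -5, -3, 5] → sum -7
[-5, -3, 5, -5] → sum -8
[-3, 5, -5, 1] → sum -2
[5, -5, 1, -2] → sum -1

2, -13, -7, -8, -2, -1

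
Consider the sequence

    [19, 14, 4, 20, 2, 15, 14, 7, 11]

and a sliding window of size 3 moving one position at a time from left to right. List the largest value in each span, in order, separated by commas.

Sliding a size-3 window across the 9 values:
[19, 14, 4] → max 19
[14, 4, 20] → max 20
[4, 20, 2] → max 20
[20, 2, 15] → max 20
[2, 15, 14] → max 15
[15, 14, 7] → max 15
[14, 7, 11] → max 14

19, 20, 20, 20, 15, 15, 14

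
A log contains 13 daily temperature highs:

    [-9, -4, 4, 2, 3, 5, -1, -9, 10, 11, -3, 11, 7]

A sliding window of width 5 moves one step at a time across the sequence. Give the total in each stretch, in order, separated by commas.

-9 -4 4 2 3 → sum -4
-4 4 2 3 5 → sum 10
4 2 3 5 -1 → sum 13
2 3 5 -1 -9 → sum 0
3 5 -1 -9 10 → sum 8
5 -1 -9 10 11 → sum 16
-1 -9 10 11 -3 → sum 8
-9 10 11 -3 11 → sum 20
10 11 -3 11 7 → sum 36

-4, 10, 13, 0, 8, 16, 8, 20, 36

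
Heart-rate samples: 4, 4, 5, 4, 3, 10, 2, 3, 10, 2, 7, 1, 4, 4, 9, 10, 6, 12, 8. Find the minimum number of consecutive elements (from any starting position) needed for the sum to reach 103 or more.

add 4: running sum 4 < 103
add 4: running sum 8 < 103
add 5: running sum 13 < 103
add 4: running sum 17 < 103
add 3: running sum 20 < 103
add 10: running sum 30 < 103
add 2: running sum 32 < 103
add 3: running sum 35 < 103
add 10: running sum 45 < 103
add 2: running sum 47 < 103
add 7: running sum 54 < 103
add 1: running sum 55 < 103
add 4: running sum 59 < 103
add 4: running sum 63 < 103
add 9: running sum 72 < 103
add 10: running sum 82 < 103
add 6: running sum 88 < 103
add 12: running sum 100 < 103
add 8: shortest ending here [4, 5, 4, 3, 10, 2, 3, 10, 2, 7, 1, 4, 4, 9, 10, 6, 12, 8] sum 104, len 18
Shortest qualifying length: 18.

18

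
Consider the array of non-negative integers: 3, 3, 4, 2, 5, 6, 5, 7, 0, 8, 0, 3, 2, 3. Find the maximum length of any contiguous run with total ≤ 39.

10

→ 3: sum 3, len 1
→ 3: sum 6, len 2
→ 4: sum 10, len 3
→ 2: sum 12, len 4
→ 5: sum 17, len 5
→ 6: sum 23, len 6
→ 5: sum 28, len 7
→ 7: sum 35, len 8
→ 0: sum 35, len 9
→ 8 (dropped 3, 3): sum 37, len 8
→ 0: sum 37, len 9
→ 3 (dropped 4): sum 36, len 9
→ 2: sum 38, len 10
→ 3 (dropped 2): sum 39, len 10
Longest length seen: 10.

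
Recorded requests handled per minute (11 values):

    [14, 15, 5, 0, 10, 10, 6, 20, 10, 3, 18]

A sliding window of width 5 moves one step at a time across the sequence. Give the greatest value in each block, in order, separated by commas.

15, 15, 10, 20, 20, 20, 20

14 15 5 0 10 → max 15
15 5 0 10 10 → max 15
5 0 10 10 6 → max 10
0 10 10 6 20 → max 20
10 10 6 20 10 → max 20
10 6 20 10 3 → max 20
6 20 10 3 18 → max 20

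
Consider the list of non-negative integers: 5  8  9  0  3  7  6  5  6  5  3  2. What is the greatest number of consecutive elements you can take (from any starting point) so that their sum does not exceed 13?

Extend to the right; shrink from the left whenever the sum exceeds 13:
→ 5: sum 5, len 1
→ 8: sum 13, len 2
→ 9 (dropped 5, 8): sum 9, len 1
→ 0: sum 9, len 2
→ 3: sum 12, len 3
→ 7 (dropped 9): sum 10, len 3
→ 6 (dropped 0, 3): sum 13, len 2
→ 5 (dropped 7): sum 11, len 2
→ 6 (dropped 6): sum 11, len 2
→ 5 (dropped 5): sum 11, len 2
→ 3 (dropped 6): sum 8, len 2
→ 2: sum 10, len 3
Longest length seen: 3.

3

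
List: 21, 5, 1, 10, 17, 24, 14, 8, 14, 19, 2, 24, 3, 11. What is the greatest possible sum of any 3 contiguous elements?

Each size-3 window and its sum:
21 5 1 → sum 27
5 1 10 → sum 16
1 10 17 → sum 28
10 17 24 → sum 51
17 24 14 → sum 55
24 14 8 → sum 46
14 8 14 → sum 36
8 14 19 → sum 41
14 19 2 → sum 35
19 2 24 → sum 45
2 24 3 → sum 29
24 3 11 → sum 38
Greatest of these is 55.

55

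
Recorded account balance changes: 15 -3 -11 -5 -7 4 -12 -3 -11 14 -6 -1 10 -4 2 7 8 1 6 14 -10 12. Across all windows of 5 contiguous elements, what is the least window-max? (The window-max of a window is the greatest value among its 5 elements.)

Each size-5 window and its max:
15 -3 -11 -5 -7 → max 15
-3 -11 -5 -7 4 → max 4
-11 -5 -7 4 -12 → max 4
-5 -7 4 -12 -3 → max 4
-7 4 -12 -3 -11 → max 4
4 -12 -3 -11 14 → max 14
-12 -3 -11 14 -6 → max 14
-3 -11 14 -6 -1 → max 14
-11 14 -6 -1 10 → max 14
14 -6 -1 10 -4 → max 14
-6 -1 10 -4 2 → max 10
-1 10 -4 2 7 → max 10
10 -4 2 7 8 → max 10
-4 2 7 8 1 → max 8
2 7 8 1 6 → max 8
7 8 1 6 14 → max 14
8 1 6 14 -10 → max 14
1 6 14 -10 12 → max 14
Least of these is 4.

4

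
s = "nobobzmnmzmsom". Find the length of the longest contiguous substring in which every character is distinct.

[n] len 1
[n, o] len 2
[n, o, b] len 3
[b, o] len 2
[o, b] len 2
[o, b, z] len 3
[o, b, z, m] len 4
[o, b, z, m, n] len 5
[n, m] len 2
[n, m, z] len 3
[z, m] len 2
[z, m, s] len 3
[z, m, s, o] len 4
[s, o, m] len 3
Longest all-distinct length: 5.

5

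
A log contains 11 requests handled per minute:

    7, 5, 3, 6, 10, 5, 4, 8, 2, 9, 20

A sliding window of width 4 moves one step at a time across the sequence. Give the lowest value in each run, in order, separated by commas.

3, 3, 3, 4, 4, 2, 2, 2

[7, 5, 3, 6] → min 3
[5, 3, 6, 10] → min 3
[3, 6, 10, 5] → min 3
[6, 10, 5, 4] → min 4
[10, 5, 4, 8] → min 4
[5, 4, 8, 2] → min 2
[4, 8, 2, 9] → min 2
[8, 2, 9, 20] → min 2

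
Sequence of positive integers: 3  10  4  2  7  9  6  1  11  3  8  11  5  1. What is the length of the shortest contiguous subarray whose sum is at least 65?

add 3: running sum 3 < 65
add 10: running sum 13 < 65
add 4: running sum 17 < 65
add 2: running sum 19 < 65
add 7: running sum 26 < 65
add 9: running sum 35 < 65
add 6: running sum 41 < 65
add 1: running sum 42 < 65
add 11: running sum 53 < 65
add 3: running sum 56 < 65
add 8: running sum 64 < 65
add 11: shortest ending here [10, 4, 2, 7, 9, 6, 1, 11, 3, 8, 11] sum 72, len 11
add 5: shortest ending here [4, 2, 7, 9, 6, 1, 11, 3, 8, 11, 5] sum 67, len 11
add 1: shortest ending here [4, 2, 7, 9, 6, 1, 11, 3, 8, 11, 5, 1] sum 68, len 12
Shortest qualifying length: 11.

11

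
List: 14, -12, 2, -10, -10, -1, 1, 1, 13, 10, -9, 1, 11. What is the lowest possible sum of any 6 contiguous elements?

14 -12 2 -10 -10 -1 → sum -17
-12 2 -10 -10 -1 1 → sum -30
2 -10 -10 -1 1 1 → sum -17
-10 -10 -1 1 1 13 → sum -6
-10 -1 1 1 13 10 → sum 14
-1 1 1 13 10 -9 → sum 15
1 1 13 10 -9 1 → sum 17
1 13 10 -9 1 11 → sum 27
Lowest of these is -30.

-30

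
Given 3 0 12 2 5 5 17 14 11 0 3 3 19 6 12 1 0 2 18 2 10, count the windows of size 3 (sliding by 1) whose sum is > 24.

8

(3, 0, 12) → sum 15
(0, 12, 2) → sum 14
(12, 2, 5) → sum 19
(2, 5, 5) → sum 12
(5, 5, 17) → sum 27  > 24 ✓
(5, 17, 14) → sum 36  > 24 ✓
(17, 14, 11) → sum 42  > 24 ✓
(14, 11, 0) → sum 25  > 24 ✓
(11, 0, 3) → sum 14
(0, 3, 3) → sum 6
(3, 3, 19) → sum 25  > 24 ✓
(3, 19, 6) → sum 28  > 24 ✓
(19, 6, 12) → sum 37  > 24 ✓
(6, 12, 1) → sum 19
(12, 1, 0) → sum 13
(1, 0, 2) → sum 3
(0, 2, 18) → sum 20
(2, 18, 2) → sum 22
(18, 2, 10) → sum 30  > 24 ✓
8 windows satisfy the condition.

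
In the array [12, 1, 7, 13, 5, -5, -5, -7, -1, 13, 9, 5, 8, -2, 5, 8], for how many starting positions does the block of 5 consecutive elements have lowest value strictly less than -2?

[12, 1, 7, 13, 5] → min 1
[1, 7, 13, 5, -5] → min -5  < -2 ✓
[7, 13, 5, -5, -5] → min -5  < -2 ✓
[13, 5, -5, -5, -7] → min -7  < -2 ✓
[5, -5, -5, -7, -1] → min -7  < -2 ✓
[-5, -5, -7, -1, 13] → min -7  < -2 ✓
[-5, -7, -1, 13, 9] → min -7  < -2 ✓
[-7, -1, 13, 9, 5] → min -7  < -2 ✓
[-1, 13, 9, 5, 8] → min -1
[13, 9, 5, 8, -2] → min -2
[9, 5, 8, -2, 5] → min -2
[5, 8, -2, 5, 8] → min -2
7 windows satisfy the condition.

7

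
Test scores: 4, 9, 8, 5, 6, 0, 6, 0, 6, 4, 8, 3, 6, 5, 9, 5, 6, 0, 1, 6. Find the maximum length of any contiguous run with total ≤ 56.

12

add 4: [4] sum 4, len 1
add 9: [4, 9] sum 13, len 2
add 8: [4, 9, 8] sum 21, len 3
add 5: [4, 9, 8, 5] sum 26, len 4
add 6: [4, 9, 8, 5, 6] sum 32, len 5
add 0: [4, 9, 8, 5, 6, 0] sum 32, len 6
add 6: [4, 9, 8, 5, 6, 0, 6] sum 38, len 7
add 0: [4, 9, 8, 5, 6, 0, 6, 0] sum 38, len 8
add 6: [4, 9, 8, 5, 6, 0, 6, 0, 6] sum 44, len 9
add 4: [4, 9, 8, 5, 6, 0, 6, 0, 6, 4] sum 48, len 10
add 8: [4, 9, 8, 5, 6, 0, 6, 0, 6, 4, 8] sum 56, len 11
add 3: [9, 8, 5, 6, 0, 6, 0, 6, 4, 8, 3] sum 55, len 11
add 6: [8, 5, 6, 0, 6, 0, 6, 4, 8, 3, 6] sum 52, len 11
add 5: [5, 6, 0, 6, 0, 6, 4, 8, 3, 6, 5] sum 49, len 11
add 9: [6, 0, 6, 0, 6, 4, 8, 3, 6, 5, 9] sum 53, len 11
add 5: [0, 6, 0, 6, 4, 8, 3, 6, 5, 9, 5] sum 52, len 11
add 6: [0, 6, 4, 8, 3, 6, 5, 9, 5, 6] sum 52, len 10
add 0: [0, 6, 4, 8, 3, 6, 5, 9, 5, 6, 0] sum 52, len 11
add 1: [0, 6, 4, 8, 3, 6, 5, 9, 5, 6, 0, 1] sum 53, len 12
add 6: [4, 8, 3, 6, 5, 9, 5, 6, 0, 1, 6] sum 53, len 11
Longest length seen: 12.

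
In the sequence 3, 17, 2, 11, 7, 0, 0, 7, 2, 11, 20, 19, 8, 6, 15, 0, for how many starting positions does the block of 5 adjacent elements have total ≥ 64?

2

3 17 2 11 7 → sum 40
17 2 11 7 0 → sum 37
2 11 7 0 0 → sum 20
11 7 0 0 7 → sum 25
7 0 0 7 2 → sum 16
0 0 7 2 11 → sum 20
0 7 2 11 20 → sum 40
7 2 11 20 19 → sum 59
2 11 20 19 8 → sum 60
11 20 19 8 6 → sum 64  ≥ 64 ✓
20 19 8 6 15 → sum 68  ≥ 64 ✓
19 8 6 15 0 → sum 48
2 windows satisfy the condition.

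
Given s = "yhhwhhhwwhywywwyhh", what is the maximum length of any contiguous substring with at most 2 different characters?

9

Extend right; when distinct count exceeds 2, shrink from the left:
[y] 1 distinct, len 1
[y, h] 2 distinct, len 2
[y, h, h] 2 distinct, len 3
[h, h, w] 2 distinct, len 3
[h, h, w, h] 2 distinct, len 4
[h, h, w, h, h] 2 distinct, len 5
[h, h, w, h, h, h] 2 distinct, len 6
[h, h, w, h, h, h, w] 2 distinct, len 7
[h, h, w, h, h, h, w, w] 2 distinct, len 8
[h, h, w, h, h, h, w, w, h] 2 distinct, len 9
[h, y] 2 distinct, len 2
[y, w] 2 distinct, len 2
[y, w, y] 2 distinct, len 3
[y, w, y, w] 2 distinct, len 4
[y, w, y, w, w] 2 distinct, len 5
[y, w, y, w, w, y] 2 distinct, len 6
[y, h] 2 distinct, len 2
[y, h, h] 2 distinct, len 3
Longest length with ≤2 distinct: 9.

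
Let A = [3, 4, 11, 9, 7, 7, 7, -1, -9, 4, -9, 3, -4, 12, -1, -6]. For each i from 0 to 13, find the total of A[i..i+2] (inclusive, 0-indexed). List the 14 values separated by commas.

18, 24, 27, 23, 21, 13, -3, -6, -14, -2, -10, 11, 7, 5

[3, 4, 11] → sum 18
[4, 11, 9] → sum 24
[11, 9, 7] → sum 27
[9, 7, 7] → sum 23
[7, 7, 7] → sum 21
[7, 7, -1] → sum 13
[7, -1, -9] → sum -3
[-1, -9, 4] → sum -6
[-9, 4, -9] → sum -14
[4, -9, 3] → sum -2
[-9, 3, -4] → sum -10
[3, -4, 12] → sum 11
[-4, 12, -1] → sum 7
[12, -1, -6] → sum 5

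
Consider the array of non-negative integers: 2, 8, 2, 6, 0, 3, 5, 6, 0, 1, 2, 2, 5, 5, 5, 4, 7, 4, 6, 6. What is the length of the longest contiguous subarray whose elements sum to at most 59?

16

→ 2: sum 2, len 1
→ 8: sum 10, len 2
→ 2: sum 12, len 3
→ 6: sum 18, len 4
→ 0: sum 18, len 5
→ 3: sum 21, len 6
→ 5: sum 26, len 7
→ 6: sum 32, len 8
→ 0: sum 32, len 9
→ 1: sum 33, len 10
→ 2: sum 35, len 11
→ 2: sum 37, len 12
→ 5: sum 42, len 13
→ 5: sum 47, len 14
→ 5: sum 52, len 15
→ 4: sum 56, len 16
→ 7 (dropped 2, 8): sum 53, len 15
→ 4: sum 57, len 16
→ 6 (dropped 2, 6): sum 55, len 15
→ 6 (dropped 0, 3): sum 58, len 14
Longest length seen: 16.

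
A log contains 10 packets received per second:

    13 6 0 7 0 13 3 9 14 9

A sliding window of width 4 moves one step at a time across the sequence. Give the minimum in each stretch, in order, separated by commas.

Sliding a size-4 window across the 10 values:
13 6 0 7 → min 0
6 0 7 0 → min 0
0 7 0 13 → min 0
7 0 13 3 → min 0
0 13 3 9 → min 0
13 3 9 14 → min 3
3 9 14 9 → min 3

0, 0, 0, 0, 0, 3, 3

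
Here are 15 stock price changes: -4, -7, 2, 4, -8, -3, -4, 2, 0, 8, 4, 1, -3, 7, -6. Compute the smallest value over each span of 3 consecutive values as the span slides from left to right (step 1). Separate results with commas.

Sliding a size-3 window across the 15 values:
-4 -7 2 → min -7
-7 2 4 → min -7
2 4 -8 → min -8
4 -8 -3 → min -8
-8 -3 -4 → min -8
-3 -4 2 → min -4
-4 2 0 → min -4
2 0 8 → min 0
0 8 4 → min 0
8 4 1 → min 1
4 1 -3 → min -3
1 -3 7 → min -3
-3 7 -6 → min -6

-7, -7, -8, -8, -8, -4, -4, 0, 0, 1, -3, -3, -6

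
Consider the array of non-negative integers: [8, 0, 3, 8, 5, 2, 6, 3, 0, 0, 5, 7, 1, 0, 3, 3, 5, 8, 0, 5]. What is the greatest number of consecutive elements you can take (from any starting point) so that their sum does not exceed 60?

Extend to the right; shrink from the left whenever the sum exceeds 60:
→ 8: sum 8, len 1
→ 0: sum 8, len 2
→ 3: sum 11, len 3
→ 8: sum 19, len 4
→ 5: sum 24, len 5
→ 2: sum 26, len 6
→ 6: sum 32, len 7
→ 3: sum 35, len 8
→ 0: sum 35, len 9
→ 0: sum 35, len 10
→ 5: sum 40, len 11
→ 7: sum 47, len 12
→ 1: sum 48, len 13
→ 0: sum 48, len 14
→ 3: sum 51, len 15
→ 3: sum 54, len 16
→ 5: sum 59, len 17
→ 8 (dropped 8): sum 59, len 17
→ 0: sum 59, len 18
→ 5 (dropped 0, 3, 8): sum 53, len 16
Longest length seen: 18.

18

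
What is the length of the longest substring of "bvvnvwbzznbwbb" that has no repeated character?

add b: [b] len 1
add v: [b, v] len 2
add v (repeat v, move left end past it): [v] len 1
add n: [v, n] len 2
add v (repeat v, move left end past it): [n, v] len 2
add w: [n, v, w] len 3
add b: [n, v, w, b] len 4
add z: [n, v, w, b, z] len 5
add z (repeat z, move left end past it): [z] len 1
add n: [z, n] len 2
add b: [z, n, b] len 3
add w: [z, n, b, w] len 4
add b (repeat b, move left end past it): [w, b] len 2
add b (repeat b, move left end past it): [b] len 1
Longest all-distinct length: 5.

5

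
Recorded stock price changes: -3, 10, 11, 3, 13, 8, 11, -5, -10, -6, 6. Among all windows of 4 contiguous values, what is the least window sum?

[-3, 10, 11, 3] → sum 21
[10, 11, 3, 13] → sum 37
[11, 3, 13, 8] → sum 35
[3, 13, 8, 11] → sum 35
[13, 8, 11, -5] → sum 27
[8, 11, -5, -10] → sum 4
[11, -5, -10, -6] → sum -10
[-5, -10, -6, 6] → sum -15
Least of these is -15.

-15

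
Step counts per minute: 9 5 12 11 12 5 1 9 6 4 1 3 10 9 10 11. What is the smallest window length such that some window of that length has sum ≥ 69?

9

Extend right; whenever the sum reaches 69, record the length and shrink from the left:
add 9: running sum 9 < 69
add 5: running sum 14 < 69
add 12: running sum 26 < 69
add 11: running sum 37 < 69
add 12: running sum 49 < 69
add 5: running sum 54 < 69
add 1: running sum 55 < 69
add 9: running sum 64 < 69
end 8: [9, 5, 12, 11, 12, 5, 1, 9, 6] sum 70, len 9
end 9: [9, 5, 12, 11, 12, 5, 1, 9, 6, 4] sum 74, len 10
end 10: [9, 5, 12, 11, 12, 5, 1, 9, 6, 4, 1] sum 75, len 11
end 11: [5, 12, 11, 12, 5, 1, 9, 6, 4, 1, 3] sum 69, len 11
end 12: [12, 11, 12, 5, 1, 9, 6, 4, 1, 3, 10] sum 74, len 11
end 13: [11, 12, 5, 1, 9, 6, 4, 1, 3, 10, 9] sum 71, len 11
end 14: [12, 5, 1, 9, 6, 4, 1, 3, 10, 9, 10] sum 70, len 11
end 15: [5, 1, 9, 6, 4, 1, 3, 10, 9, 10, 11] sum 69, len 11
Shortest qualifying length: 9.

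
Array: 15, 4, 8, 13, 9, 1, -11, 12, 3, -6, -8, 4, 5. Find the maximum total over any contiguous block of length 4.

(15, 4, 8, 13) → sum 40
(4, 8, 13, 9) → sum 34
(8, 13, 9, 1) → sum 31
(13, 9, 1, -11) → sum 12
(9, 1, -11, 12) → sum 11
(1, -11, 12, 3) → sum 5
(-11, 12, 3, -6) → sum -2
(12, 3, -6, -8) → sum 1
(3, -6, -8, 4) → sum -7
(-6, -8, 4, 5) → sum -5
Maximum of these is 40.

40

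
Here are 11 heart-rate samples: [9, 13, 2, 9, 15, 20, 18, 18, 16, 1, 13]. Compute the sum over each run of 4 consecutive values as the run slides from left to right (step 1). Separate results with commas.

33, 39, 46, 62, 71, 72, 53, 48

9 13 2 9 → sum 33
13 2 9 15 → sum 39
2 9 15 20 → sum 46
9 15 20 18 → sum 62
15 20 18 18 → sum 71
20 18 18 16 → sum 72
18 18 16 1 → sum 53
18 16 1 13 → sum 48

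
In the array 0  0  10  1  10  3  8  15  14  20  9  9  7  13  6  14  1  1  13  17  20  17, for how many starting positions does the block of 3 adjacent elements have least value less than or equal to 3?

10

0 0 10 → min 0  ≤ 3 ✓
0 10 1 → min 0  ≤ 3 ✓
10 1 10 → min 1  ≤ 3 ✓
1 10 3 → min 1  ≤ 3 ✓
10 3 8 → min 3  ≤ 3 ✓
3 8 15 → min 3  ≤ 3 ✓
8 15 14 → min 8
15 14 20 → min 14
14 20 9 → min 9
20 9 9 → min 9
9 9 7 → min 7
9 7 13 → min 7
7 13 6 → min 6
13 6 14 → min 6
6 14 1 → min 1  ≤ 3 ✓
14 1 1 → min 1  ≤ 3 ✓
1 1 13 → min 1  ≤ 3 ✓
1 13 17 → min 1  ≤ 3 ✓
13 17 20 → min 13
17 20 17 → min 17
10 windows satisfy the condition.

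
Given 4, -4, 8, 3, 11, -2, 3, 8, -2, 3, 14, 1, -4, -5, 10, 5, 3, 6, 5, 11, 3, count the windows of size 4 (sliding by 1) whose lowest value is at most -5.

4

4 -4 8 3 → min -4
-4 8 3 11 → min -4
8 3 11 -2 → min -2
3 11 -2 3 → min -2
11 -2 3 8 → min -2
-2 3 8 -2 → min -2
3 8 -2 3 → min -2
8 -2 3 14 → min -2
-2 3 14 1 → min -2
3 14 1 -4 → min -4
14 1 -4 -5 → min -5  ≤ -5 ✓
1 -4 -5 10 → min -5  ≤ -5 ✓
-4 -5 10 5 → min -5  ≤ -5 ✓
-5 10 5 3 → min -5  ≤ -5 ✓
10 5 3 6 → min 3
5 3 6 5 → min 3
3 6 5 11 → min 3
6 5 11 3 → min 3
4 windows satisfy the condition.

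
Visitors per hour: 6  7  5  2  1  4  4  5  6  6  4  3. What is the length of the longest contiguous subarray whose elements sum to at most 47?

11

[6] sum 6 len 1
[6, 7] sum 13 len 2
[6, 7, 5] sum 18 len 3
[6, 7, 5, 2] sum 20 len 4
[6, 7, 5, 2, 1] sum 21 len 5
[6, 7, 5, 2, 1, 4] sum 25 len 6
[6, 7, 5, 2, 1, 4, 4] sum 29 len 7
[6, 7, 5, 2, 1, 4, 4, 5] sum 34 len 8
[6, 7, 5, 2, 1, 4, 4, 5, 6] sum 40 len 9
[6, 7, 5, 2, 1, 4, 4, 5, 6, 6] sum 46 len 10
[7, 5, 2, 1, 4, 4, 5, 6, 6, 4] sum 44 len 10
[7, 5, 2, 1, 4, 4, 5, 6, 6, 4, 3] sum 47 len 11
Longest length seen: 11.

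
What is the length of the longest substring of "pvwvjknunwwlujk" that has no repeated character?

add p: [p] len 1
add v: [p, v] len 2
add w: [p, v, w] len 3
add v (repeat v, move left end past it): [w, v] len 2
add j: [w, v, j] len 3
add k: [w, v, j, k] len 4
add n: [w, v, j, k, n] len 5
add u: [w, v, j, k, n, u] len 6
add n (repeat n, move left end past it): [u, n] len 2
add w: [u, n, w] len 3
add w (repeat w, move left end past it): [w] len 1
add l: [w, l] len 2
add u: [w, l, u] len 3
add j: [w, l, u, j] len 4
add k: [w, l, u, j, k] len 5
Longest all-distinct length: 6.

6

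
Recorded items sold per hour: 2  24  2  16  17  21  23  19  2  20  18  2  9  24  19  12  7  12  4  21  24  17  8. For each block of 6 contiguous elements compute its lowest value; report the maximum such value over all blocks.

2 24 2 16 17 21 → min 2
24 2 16 17 21 23 → min 2
2 16 17 21 23 19 → min 2
16 17 21 23 19 2 → min 2
17 21 23 19 2 20 → min 2
21 23 19 2 20 18 → min 2
23 19 2 20 18 2 → min 2
19 2 20 18 2 9 → min 2
2 20 18 2 9 24 → min 2
20 18 2 9 24 19 → min 2
18 2 9 24 19 12 → min 2
2 9 24 19 12 7 → min 2
9 24 19 12 7 12 → min 7
24 19 12 7 12 4 → min 4
19 12 7 12 4 21 → min 4
12 7 12 4 21 24 → min 4
7 12 4 21 24 17 → min 4
12 4 21 24 17 8 → min 4
Maximum of these is 7.

7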